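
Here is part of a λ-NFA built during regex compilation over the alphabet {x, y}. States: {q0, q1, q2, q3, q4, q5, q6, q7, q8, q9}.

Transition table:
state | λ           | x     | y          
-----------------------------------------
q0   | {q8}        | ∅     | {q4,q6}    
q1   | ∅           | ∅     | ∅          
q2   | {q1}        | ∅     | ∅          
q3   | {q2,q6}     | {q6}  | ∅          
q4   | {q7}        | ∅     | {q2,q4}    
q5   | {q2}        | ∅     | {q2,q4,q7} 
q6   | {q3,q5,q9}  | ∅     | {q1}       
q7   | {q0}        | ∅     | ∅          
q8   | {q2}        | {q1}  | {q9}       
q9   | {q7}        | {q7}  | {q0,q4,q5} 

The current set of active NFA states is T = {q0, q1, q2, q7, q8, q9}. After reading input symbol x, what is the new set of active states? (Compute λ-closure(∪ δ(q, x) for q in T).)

{q0, q1, q2, q7, q8}

q8 on x → {q1}.
q9 on x → {q7}.
No x-transition from q0, q1, q2, q7.
Union after reading x: {q1, q7}.
Now take the λ-closure:
From q7 via λ: add q0.
From q0 via λ: add q8.
From q8 via λ: add q2.
No new states can be added; the closed set is {q0, q1, q2, q7, q8}.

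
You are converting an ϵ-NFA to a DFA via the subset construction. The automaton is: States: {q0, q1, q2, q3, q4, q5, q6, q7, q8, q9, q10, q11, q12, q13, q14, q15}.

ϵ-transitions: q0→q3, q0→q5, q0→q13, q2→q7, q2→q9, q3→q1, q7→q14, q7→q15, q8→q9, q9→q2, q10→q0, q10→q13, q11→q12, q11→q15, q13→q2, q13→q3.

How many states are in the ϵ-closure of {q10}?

Start with {q10}.
From q10 via ϵ: add q0, q13.
From q0 via ϵ: add q3, q5.
From q13 via ϵ: add q2.
From q2 via ϵ: add q7, q9.
From q3 via ϵ: add q1.
From q7 via ϵ: add q14, q15.
ϵ-closure = {q0, q1, q2, q3, q5, q7, q9, q10, q13, q14, q15}, which has 11 states.

11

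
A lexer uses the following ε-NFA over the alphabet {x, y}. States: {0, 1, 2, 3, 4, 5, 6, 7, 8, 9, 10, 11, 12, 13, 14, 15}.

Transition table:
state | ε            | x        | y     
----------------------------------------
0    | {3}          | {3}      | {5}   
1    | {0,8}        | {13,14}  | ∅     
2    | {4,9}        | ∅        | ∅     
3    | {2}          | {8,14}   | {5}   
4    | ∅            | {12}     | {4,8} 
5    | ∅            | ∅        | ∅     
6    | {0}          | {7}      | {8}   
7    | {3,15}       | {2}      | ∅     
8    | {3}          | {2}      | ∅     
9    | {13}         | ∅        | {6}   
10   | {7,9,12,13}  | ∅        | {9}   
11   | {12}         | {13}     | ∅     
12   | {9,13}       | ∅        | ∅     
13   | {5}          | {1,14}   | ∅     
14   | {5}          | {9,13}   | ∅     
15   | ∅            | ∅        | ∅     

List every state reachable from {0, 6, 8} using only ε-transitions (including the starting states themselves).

Start with {0, 6, 8}.
From 0 via ε: add 3.
From 3 via ε: add 2.
From 2 via ε: add 4, 9.
From 9 via ε: add 13.
From 13 via ε: add 5.
No new states can be added; the closed set is {0, 2, 3, 4, 5, 6, 8, 9, 13}.

{0, 2, 3, 4, 5, 6, 8, 9, 13}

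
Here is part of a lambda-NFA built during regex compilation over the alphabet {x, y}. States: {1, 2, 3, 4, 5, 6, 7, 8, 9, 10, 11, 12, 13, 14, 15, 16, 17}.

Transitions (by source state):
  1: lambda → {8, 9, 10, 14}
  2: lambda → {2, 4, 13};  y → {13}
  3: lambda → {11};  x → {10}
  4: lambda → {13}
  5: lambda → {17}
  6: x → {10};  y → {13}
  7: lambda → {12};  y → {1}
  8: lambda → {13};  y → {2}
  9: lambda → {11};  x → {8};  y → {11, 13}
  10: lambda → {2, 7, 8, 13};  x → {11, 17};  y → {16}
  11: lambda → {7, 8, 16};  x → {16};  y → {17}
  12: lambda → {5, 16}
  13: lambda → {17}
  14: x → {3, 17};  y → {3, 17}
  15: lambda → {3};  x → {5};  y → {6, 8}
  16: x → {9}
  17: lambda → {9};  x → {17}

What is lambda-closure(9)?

{5, 7, 8, 9, 11, 12, 13, 16, 17}

Start with {9}.
From 9 via lambda: add 11.
From 11 via lambda: add 7, 8, 16.
From 7 via lambda: add 12.
From 8 via lambda: add 13.
From 12 via lambda: add 5.
From 13 via lambda: add 17.
No new states can be added; the closed set is {5, 7, 8, 9, 11, 12, 13, 16, 17}.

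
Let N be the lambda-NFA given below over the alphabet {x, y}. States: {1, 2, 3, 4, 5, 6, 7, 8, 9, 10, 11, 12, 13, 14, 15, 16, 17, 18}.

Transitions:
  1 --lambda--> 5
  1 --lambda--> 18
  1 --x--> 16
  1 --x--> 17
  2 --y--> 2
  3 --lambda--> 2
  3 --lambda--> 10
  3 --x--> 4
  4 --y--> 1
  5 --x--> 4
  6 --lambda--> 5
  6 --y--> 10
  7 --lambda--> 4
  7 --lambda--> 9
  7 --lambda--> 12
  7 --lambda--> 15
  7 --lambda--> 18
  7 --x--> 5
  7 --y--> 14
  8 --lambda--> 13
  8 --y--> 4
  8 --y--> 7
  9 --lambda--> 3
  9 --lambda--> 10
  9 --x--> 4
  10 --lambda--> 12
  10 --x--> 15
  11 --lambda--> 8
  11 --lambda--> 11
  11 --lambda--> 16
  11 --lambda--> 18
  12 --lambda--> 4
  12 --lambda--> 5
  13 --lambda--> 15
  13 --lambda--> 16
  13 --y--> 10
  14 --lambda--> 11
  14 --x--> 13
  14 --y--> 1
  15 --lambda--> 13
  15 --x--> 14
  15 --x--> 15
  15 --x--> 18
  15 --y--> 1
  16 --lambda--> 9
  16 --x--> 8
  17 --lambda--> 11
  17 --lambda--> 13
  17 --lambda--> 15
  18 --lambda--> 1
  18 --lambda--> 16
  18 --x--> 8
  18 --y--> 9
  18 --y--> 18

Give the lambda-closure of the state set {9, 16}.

Start with {9, 16}.
From 9 via lambda: add 3, 10.
From 3 via lambda: add 2.
From 10 via lambda: add 12.
From 12 via lambda: add 4, 5.
No new states can be added; the closed set is {2, 3, 4, 5, 9, 10, 12, 16}.

{2, 3, 4, 5, 9, 10, 12, 16}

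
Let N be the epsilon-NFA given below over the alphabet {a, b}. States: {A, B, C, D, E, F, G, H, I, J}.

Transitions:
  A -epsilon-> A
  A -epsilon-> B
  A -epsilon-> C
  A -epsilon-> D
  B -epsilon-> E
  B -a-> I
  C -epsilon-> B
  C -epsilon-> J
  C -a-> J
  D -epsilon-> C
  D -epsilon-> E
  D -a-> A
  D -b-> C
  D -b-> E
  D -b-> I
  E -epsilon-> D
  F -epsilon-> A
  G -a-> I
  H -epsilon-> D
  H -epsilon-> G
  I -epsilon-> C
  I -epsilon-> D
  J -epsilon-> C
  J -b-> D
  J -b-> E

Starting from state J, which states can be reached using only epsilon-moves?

{B, C, D, E, J}

Start with {J}.
From J via epsilon: add C.
From C via epsilon: add B.
From B via epsilon: add E.
From E via epsilon: add D.
No new states can be added; the closed set is {B, C, D, E, J}.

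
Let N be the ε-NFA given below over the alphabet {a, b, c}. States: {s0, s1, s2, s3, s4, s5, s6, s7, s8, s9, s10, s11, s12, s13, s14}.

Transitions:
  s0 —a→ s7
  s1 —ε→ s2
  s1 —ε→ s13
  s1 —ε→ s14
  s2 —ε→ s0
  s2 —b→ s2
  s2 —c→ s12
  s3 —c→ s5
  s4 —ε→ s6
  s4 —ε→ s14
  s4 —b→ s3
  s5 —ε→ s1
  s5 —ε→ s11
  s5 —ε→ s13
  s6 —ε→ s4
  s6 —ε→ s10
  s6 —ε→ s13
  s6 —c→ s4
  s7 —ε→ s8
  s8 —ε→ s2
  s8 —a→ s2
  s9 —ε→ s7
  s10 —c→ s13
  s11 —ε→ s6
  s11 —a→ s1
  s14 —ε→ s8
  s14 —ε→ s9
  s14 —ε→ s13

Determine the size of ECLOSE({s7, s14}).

7

Start with {s7, s14}.
From s7 via ε: add s8.
From s14 via ε: add s9, s13.
From s8 via ε: add s2.
From s2 via ε: add s0.
ε-closure = {s0, s2, s7, s8, s9, s13, s14}, which has 7 states.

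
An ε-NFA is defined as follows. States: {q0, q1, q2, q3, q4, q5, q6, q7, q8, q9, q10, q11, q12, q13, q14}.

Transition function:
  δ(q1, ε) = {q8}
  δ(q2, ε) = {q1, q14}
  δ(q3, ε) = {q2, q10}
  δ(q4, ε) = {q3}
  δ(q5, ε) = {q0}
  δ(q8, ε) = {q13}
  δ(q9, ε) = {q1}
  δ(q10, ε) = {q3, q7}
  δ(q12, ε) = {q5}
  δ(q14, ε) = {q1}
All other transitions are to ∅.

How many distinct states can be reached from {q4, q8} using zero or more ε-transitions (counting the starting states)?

Start with {q4, q8}.
From q4 via ε: add q3.
From q8 via ε: add q13.
From q3 via ε: add q2, q10.
From q2 via ε: add q1, q14.
From q10 via ε: add q7.
ε-closure = {q1, q2, q3, q4, q7, q8, q10, q13, q14}, which has 9 states.

9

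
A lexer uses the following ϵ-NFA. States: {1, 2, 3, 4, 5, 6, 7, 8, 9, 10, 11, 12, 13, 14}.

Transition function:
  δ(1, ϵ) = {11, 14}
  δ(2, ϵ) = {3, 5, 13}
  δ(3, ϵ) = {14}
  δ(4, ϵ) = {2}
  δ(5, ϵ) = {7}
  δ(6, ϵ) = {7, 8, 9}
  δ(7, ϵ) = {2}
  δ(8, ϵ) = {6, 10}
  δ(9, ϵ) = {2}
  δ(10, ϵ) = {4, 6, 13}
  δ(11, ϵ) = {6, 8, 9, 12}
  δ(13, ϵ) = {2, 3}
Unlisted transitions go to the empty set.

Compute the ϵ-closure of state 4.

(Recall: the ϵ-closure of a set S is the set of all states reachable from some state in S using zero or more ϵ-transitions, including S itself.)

{2, 3, 4, 5, 7, 13, 14}

Start with {4}.
From 4 via ϵ: add 2.
From 2 via ϵ: add 3, 5, 13.
From 3 via ϵ: add 14.
From 5 via ϵ: add 7.
No new states can be added; the closed set is {2, 3, 4, 5, 7, 13, 14}.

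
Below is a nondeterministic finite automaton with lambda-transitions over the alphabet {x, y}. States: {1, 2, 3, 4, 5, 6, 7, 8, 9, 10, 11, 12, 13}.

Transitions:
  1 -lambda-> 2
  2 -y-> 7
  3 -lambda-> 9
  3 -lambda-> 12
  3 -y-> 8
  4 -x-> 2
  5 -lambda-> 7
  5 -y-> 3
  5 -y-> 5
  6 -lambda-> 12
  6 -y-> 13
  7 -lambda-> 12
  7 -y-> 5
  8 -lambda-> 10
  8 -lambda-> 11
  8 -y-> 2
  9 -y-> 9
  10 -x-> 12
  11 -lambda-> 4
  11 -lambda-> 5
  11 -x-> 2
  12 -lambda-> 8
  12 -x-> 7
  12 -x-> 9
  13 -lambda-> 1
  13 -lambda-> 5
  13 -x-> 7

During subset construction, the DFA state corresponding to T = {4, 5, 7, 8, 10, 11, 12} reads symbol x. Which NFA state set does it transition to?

4 on x → {2}.
10 on x → {12}.
11 on x → {2}.
12 on x → {7, 9}.
No x-transition from 5, 7, 8.
Union after reading x: {2, 7, 9, 12}.
Now take the lambda-closure:
From 12 via lambda: add 8.
From 8 via lambda: add 10, 11.
From 11 via lambda: add 4, 5.
No new states can be added; the closed set is {2, 4, 5, 7, 8, 9, 10, 11, 12}.

{2, 4, 5, 7, 8, 9, 10, 11, 12}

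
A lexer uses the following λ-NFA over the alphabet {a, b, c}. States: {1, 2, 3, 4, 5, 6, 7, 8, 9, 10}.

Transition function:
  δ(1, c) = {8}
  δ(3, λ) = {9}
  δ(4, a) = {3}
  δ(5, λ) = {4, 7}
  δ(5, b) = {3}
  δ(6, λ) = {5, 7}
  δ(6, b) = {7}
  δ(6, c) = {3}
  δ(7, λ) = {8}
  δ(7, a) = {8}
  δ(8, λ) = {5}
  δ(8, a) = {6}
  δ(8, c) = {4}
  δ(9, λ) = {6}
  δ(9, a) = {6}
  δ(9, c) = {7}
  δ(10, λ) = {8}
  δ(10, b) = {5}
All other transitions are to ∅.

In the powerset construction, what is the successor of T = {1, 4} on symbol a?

4 on a → {3}.
No a-transition from 1.
Union after reading a: {3}.
Now take the λ-closure:
From 3 via λ: add 9.
From 9 via λ: add 6.
From 6 via λ: add 5, 7.
From 5 via λ: add 4.
From 7 via λ: add 8.
No new states can be added; the closed set is {3, 4, 5, 6, 7, 8, 9}.

{3, 4, 5, 6, 7, 8, 9}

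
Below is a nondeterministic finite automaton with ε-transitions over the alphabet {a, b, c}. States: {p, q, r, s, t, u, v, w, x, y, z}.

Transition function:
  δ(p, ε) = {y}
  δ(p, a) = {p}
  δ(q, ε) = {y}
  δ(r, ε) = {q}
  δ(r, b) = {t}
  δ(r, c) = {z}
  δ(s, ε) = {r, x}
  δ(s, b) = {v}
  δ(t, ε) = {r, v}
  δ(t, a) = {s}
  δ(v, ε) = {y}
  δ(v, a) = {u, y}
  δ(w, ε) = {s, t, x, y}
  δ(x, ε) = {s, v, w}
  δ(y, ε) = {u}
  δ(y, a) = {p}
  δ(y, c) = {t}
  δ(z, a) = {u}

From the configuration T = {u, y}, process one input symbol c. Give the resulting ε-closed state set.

{q, r, t, u, v, y}

y on c → {t}.
No c-transition from u.
Union after reading c: {t}.
Now take the ε-closure:
From t via ε: add r, v.
From r via ε: add q.
From v via ε: add y.
From y via ε: add u.
No new states can be added; the closed set is {q, r, t, u, v, y}.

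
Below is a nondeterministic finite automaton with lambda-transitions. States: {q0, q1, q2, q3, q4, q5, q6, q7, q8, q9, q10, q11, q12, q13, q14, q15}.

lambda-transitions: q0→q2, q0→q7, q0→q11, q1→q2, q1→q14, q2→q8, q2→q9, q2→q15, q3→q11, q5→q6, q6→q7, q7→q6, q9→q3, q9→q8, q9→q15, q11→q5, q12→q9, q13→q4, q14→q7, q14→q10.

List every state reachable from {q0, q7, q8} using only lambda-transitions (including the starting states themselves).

Start with {q0, q7, q8}.
From q0 via lambda: add q2, q11.
From q7 via lambda: add q6.
From q2 via lambda: add q9, q15.
From q11 via lambda: add q5.
From q9 via lambda: add q3.
No new states can be added; the closed set is {q0, q2, q3, q5, q6, q7, q8, q9, q11, q15}.

{q0, q2, q3, q5, q6, q7, q8, q9, q11, q15}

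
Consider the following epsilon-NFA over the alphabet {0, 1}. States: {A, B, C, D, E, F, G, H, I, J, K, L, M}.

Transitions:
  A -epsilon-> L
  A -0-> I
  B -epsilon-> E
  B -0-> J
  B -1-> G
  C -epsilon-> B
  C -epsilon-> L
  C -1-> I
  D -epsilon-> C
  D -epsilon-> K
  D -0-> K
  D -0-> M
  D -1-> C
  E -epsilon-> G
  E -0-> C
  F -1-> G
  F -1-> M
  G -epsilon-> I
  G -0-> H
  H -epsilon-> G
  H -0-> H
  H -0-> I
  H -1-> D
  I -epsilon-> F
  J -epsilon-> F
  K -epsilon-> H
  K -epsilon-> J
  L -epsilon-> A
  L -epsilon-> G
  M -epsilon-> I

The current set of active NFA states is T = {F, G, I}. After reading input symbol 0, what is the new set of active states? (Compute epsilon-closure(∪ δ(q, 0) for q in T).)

{F, G, H, I}

G on 0 → {H}.
No 0-transition from F, I.
Union after reading 0: {H}.
Now take the epsilon-closure:
From H via epsilon: add G.
From G via epsilon: add I.
From I via epsilon: add F.
No new states can be added; the closed set is {F, G, H, I}.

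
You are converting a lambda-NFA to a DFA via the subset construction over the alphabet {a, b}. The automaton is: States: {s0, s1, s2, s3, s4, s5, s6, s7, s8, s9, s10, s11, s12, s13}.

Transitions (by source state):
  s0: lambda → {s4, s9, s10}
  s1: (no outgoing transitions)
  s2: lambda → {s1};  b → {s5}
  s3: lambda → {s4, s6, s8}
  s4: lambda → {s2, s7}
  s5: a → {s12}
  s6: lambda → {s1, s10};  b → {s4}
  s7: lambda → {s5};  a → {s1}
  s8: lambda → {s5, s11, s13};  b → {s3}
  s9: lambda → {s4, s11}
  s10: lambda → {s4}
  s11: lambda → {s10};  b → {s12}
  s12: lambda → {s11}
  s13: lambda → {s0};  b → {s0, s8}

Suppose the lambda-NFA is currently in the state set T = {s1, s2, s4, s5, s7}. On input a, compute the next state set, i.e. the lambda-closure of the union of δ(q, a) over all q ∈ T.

{s1, s2, s4, s5, s7, s10, s11, s12}

s5 on a → {s12}.
s7 on a → {s1}.
No a-transition from s1, s2, s4.
Union after reading a: {s1, s12}.
Now take the lambda-closure:
From s12 via lambda: add s11.
From s11 via lambda: add s10.
From s10 via lambda: add s4.
From s4 via lambda: add s2, s7.
From s7 via lambda: add s5.
No new states can be added; the closed set is {s1, s2, s4, s5, s7, s10, s11, s12}.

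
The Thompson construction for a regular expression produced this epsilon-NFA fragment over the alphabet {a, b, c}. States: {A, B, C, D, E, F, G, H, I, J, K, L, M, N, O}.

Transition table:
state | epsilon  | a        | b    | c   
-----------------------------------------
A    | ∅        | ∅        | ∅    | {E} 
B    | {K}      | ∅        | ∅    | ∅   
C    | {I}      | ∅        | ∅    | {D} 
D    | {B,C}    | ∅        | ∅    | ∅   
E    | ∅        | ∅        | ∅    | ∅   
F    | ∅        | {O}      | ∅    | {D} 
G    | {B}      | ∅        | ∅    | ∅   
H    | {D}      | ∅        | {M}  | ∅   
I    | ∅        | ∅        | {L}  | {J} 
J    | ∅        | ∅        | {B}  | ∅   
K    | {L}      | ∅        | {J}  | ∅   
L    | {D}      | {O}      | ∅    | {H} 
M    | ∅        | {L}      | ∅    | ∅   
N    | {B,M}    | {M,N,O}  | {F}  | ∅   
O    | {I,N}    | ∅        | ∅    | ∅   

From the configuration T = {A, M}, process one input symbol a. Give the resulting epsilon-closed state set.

{B, C, D, I, K, L}

M on a → {L}.
No a-transition from A.
Union after reading a: {L}.
Now take the epsilon-closure:
From L via epsilon: add D.
From D via epsilon: add B, C.
From B via epsilon: add K.
From C via epsilon: add I.
No new states can be added; the closed set is {B, C, D, I, K, L}.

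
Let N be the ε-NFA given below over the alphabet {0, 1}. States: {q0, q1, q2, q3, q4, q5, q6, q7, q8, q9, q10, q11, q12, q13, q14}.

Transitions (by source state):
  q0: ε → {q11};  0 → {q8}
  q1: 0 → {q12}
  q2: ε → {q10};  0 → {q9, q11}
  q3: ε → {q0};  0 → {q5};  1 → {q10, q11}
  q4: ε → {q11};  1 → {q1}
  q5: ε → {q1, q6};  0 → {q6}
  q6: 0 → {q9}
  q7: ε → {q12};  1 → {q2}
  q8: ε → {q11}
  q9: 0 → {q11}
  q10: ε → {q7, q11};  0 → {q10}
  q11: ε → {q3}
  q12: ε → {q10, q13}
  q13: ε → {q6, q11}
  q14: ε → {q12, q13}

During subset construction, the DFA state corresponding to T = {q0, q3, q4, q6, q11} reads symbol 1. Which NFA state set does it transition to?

{q0, q1, q3, q6, q7, q10, q11, q12, q13}

q3 on 1 → {q10, q11}.
q4 on 1 → {q1}.
No 1-transition from q0, q6, q11.
Union after reading 1: {q1, q10, q11}.
Now take the ε-closure:
From q10 via ε: add q7.
From q11 via ε: add q3.
From q3 via ε: add q0.
From q7 via ε: add q12.
From q12 via ε: add q13.
From q13 via ε: add q6.
No new states can be added; the closed set is {q0, q1, q3, q6, q7, q10, q11, q12, q13}.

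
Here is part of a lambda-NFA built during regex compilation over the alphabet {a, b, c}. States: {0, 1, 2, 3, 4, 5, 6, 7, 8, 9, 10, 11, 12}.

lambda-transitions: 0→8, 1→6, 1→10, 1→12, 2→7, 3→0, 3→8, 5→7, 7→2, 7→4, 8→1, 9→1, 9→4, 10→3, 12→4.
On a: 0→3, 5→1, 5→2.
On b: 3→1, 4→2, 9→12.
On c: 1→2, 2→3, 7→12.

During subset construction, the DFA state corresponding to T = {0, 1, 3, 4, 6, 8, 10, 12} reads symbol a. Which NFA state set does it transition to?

0 on a → {3}.
No a-transition from 1, 3, 4, 6, 8, 10, 12.
Union after reading a: {3}.
Now take the lambda-closure:
From 3 via lambda: add 0, 8.
From 8 via lambda: add 1.
From 1 via lambda: add 6, 10, 12.
From 12 via lambda: add 4.
No new states can be added; the closed set is {0, 1, 3, 4, 6, 8, 10, 12}.

{0, 1, 3, 4, 6, 8, 10, 12}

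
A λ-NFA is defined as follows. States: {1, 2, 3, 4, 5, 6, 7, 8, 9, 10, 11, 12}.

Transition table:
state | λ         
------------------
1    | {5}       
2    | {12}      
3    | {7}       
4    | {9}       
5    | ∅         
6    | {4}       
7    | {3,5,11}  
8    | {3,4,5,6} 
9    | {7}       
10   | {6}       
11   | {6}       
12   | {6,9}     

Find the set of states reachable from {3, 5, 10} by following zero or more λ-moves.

Start with {3, 5, 10}.
From 3 via λ: add 7.
From 10 via λ: add 6.
From 6 via λ: add 4.
From 7 via λ: add 11.
From 4 via λ: add 9.
No new states can be added; the closed set is {3, 4, 5, 6, 7, 9, 10, 11}.

{3, 4, 5, 6, 7, 9, 10, 11}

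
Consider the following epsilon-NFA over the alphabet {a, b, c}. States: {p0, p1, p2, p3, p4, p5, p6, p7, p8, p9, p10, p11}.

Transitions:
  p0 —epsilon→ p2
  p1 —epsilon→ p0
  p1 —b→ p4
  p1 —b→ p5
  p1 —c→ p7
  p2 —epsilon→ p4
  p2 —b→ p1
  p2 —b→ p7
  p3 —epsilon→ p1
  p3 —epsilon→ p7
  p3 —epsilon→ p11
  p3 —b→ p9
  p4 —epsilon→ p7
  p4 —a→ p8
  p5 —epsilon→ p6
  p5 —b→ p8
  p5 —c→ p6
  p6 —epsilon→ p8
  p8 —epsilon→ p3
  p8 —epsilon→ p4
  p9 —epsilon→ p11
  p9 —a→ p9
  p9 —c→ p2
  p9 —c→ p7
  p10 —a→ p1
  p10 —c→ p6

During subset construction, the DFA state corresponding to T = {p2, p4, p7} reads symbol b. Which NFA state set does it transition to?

{p0, p1, p2, p4, p7}

p2 on b → {p1, p7}.
No b-transition from p4, p7.
Union after reading b: {p1, p7}.
Now take the epsilon-closure:
From p1 via epsilon: add p0.
From p0 via epsilon: add p2.
From p2 via epsilon: add p4.
No new states can be added; the closed set is {p0, p1, p2, p4, p7}.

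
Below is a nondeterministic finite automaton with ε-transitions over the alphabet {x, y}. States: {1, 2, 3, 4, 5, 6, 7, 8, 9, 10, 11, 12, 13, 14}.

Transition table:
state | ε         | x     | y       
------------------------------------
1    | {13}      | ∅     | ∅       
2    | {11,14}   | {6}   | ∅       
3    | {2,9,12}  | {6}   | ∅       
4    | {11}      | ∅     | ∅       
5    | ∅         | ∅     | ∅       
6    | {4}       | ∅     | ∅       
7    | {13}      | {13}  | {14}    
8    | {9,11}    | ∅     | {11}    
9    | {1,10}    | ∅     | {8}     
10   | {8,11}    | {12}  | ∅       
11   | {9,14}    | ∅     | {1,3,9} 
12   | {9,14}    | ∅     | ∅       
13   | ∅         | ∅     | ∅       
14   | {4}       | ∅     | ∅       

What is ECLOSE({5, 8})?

Start with {5, 8}.
From 8 via ε: add 9, 11.
From 9 via ε: add 1, 10.
From 11 via ε: add 14.
From 1 via ε: add 13.
From 14 via ε: add 4.
No new states can be added; the closed set is {1, 4, 5, 8, 9, 10, 11, 13, 14}.

{1, 4, 5, 8, 9, 10, 11, 13, 14}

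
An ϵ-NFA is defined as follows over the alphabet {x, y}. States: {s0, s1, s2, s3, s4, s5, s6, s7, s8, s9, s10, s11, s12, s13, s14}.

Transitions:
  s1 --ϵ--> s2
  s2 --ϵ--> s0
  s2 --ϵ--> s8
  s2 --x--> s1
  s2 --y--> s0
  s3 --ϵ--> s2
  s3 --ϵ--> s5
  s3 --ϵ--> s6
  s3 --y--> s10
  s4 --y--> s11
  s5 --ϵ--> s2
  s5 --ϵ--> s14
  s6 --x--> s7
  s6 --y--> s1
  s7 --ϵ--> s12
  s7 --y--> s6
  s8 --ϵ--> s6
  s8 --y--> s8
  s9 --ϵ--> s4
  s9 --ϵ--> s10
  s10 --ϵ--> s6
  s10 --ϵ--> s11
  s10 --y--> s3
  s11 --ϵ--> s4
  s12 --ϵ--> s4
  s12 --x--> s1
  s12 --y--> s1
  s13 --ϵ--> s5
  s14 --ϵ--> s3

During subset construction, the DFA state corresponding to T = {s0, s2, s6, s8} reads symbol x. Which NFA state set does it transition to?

{s0, s1, s2, s4, s6, s7, s8, s12}

s2 on x → {s1}.
s6 on x → {s7}.
No x-transition from s0, s8.
Union after reading x: {s1, s7}.
Now take the ϵ-closure:
From s1 via ϵ: add s2.
From s7 via ϵ: add s12.
From s2 via ϵ: add s0, s8.
From s12 via ϵ: add s4.
From s8 via ϵ: add s6.
No new states can be added; the closed set is {s0, s1, s2, s4, s6, s7, s8, s12}.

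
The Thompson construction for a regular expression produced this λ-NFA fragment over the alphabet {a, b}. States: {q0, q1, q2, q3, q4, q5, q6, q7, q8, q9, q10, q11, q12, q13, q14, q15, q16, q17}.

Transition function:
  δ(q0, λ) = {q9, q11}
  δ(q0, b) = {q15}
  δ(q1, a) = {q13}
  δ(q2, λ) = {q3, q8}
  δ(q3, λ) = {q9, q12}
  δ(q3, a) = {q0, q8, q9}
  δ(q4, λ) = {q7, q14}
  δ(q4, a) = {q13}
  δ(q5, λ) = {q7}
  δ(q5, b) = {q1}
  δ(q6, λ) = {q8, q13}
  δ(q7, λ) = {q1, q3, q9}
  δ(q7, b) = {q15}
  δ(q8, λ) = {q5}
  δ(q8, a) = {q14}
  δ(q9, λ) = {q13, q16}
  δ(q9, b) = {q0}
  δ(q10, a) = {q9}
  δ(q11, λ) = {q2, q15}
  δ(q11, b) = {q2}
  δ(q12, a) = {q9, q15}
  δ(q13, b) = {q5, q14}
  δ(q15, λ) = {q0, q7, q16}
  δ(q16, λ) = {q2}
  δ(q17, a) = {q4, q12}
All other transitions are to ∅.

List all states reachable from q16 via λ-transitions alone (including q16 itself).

Start with {q16}.
From q16 via λ: add q2.
From q2 via λ: add q3, q8.
From q3 via λ: add q9, q12.
From q8 via λ: add q5.
From q5 via λ: add q7.
From q9 via λ: add q13.
From q7 via λ: add q1.
No new states can be added; the closed set is {q1, q2, q3, q5, q7, q8, q9, q12, q13, q16}.

{q1, q2, q3, q5, q7, q8, q9, q12, q13, q16}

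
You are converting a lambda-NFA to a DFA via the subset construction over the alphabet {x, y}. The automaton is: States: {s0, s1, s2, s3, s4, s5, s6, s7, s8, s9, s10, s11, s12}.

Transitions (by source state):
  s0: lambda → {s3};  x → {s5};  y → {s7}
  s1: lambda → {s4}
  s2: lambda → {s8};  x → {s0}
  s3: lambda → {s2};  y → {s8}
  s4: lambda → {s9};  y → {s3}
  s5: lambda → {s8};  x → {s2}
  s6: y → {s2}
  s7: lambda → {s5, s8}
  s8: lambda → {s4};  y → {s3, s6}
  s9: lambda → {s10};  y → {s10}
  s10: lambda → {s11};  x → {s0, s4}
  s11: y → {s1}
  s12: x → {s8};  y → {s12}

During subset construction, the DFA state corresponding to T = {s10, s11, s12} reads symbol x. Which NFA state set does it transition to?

s10 on x → {s0, s4}.
s12 on x → {s8}.
No x-transition from s11.
Union after reading x: {s0, s4, s8}.
Now take the lambda-closure:
From s0 via lambda: add s3.
From s4 via lambda: add s9.
From s3 via lambda: add s2.
From s9 via lambda: add s10.
From s10 via lambda: add s11.
No new states can be added; the closed set is {s0, s2, s3, s4, s8, s9, s10, s11}.

{s0, s2, s3, s4, s8, s9, s10, s11}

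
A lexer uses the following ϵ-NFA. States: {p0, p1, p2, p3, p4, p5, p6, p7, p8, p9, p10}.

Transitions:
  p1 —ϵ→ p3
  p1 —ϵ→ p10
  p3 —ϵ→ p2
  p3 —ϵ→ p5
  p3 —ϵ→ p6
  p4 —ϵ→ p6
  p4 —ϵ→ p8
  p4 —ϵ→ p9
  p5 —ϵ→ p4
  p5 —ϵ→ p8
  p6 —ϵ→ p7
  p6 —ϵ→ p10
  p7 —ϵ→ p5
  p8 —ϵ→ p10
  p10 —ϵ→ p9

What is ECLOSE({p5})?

{p4, p5, p6, p7, p8, p9, p10}

Start with {p5}.
From p5 via ϵ: add p4, p8.
From p4 via ϵ: add p6, p9.
From p8 via ϵ: add p10.
From p6 via ϵ: add p7.
No new states can be added; the closed set is {p4, p5, p6, p7, p8, p9, p10}.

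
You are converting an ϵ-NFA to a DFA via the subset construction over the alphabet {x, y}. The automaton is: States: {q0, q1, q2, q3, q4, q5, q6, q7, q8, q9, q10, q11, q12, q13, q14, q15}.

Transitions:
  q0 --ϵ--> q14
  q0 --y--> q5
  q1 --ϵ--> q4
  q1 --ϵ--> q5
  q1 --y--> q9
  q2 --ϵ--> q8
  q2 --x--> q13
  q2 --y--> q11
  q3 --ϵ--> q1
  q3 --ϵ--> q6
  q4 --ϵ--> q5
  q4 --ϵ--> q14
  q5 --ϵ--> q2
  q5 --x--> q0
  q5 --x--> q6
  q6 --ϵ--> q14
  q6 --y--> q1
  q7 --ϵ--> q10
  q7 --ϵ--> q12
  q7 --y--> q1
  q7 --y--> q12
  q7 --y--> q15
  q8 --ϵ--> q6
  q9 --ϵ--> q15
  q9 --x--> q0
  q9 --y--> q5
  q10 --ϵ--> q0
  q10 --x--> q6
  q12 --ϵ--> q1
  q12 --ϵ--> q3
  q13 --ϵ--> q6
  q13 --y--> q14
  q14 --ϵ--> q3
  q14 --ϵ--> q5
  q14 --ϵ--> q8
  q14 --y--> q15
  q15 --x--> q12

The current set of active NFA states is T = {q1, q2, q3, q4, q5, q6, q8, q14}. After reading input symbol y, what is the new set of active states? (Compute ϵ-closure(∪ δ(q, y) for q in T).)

{q1, q2, q3, q4, q5, q6, q8, q9, q11, q14, q15}

q1 on y → {q9}.
q2 on y → {q11}.
q6 on y → {q1}.
q14 on y → {q15}.
No y-transition from q3, q4, q5, q8.
Union after reading y: {q1, q9, q11, q15}.
Now take the ϵ-closure:
From q1 via ϵ: add q4, q5.
From q4 via ϵ: add q14.
From q5 via ϵ: add q2.
From q2 via ϵ: add q8.
From q14 via ϵ: add q3.
From q3 via ϵ: add q6.
No new states can be added; the closed set is {q1, q2, q3, q4, q5, q6, q8, q9, q11, q14, q15}.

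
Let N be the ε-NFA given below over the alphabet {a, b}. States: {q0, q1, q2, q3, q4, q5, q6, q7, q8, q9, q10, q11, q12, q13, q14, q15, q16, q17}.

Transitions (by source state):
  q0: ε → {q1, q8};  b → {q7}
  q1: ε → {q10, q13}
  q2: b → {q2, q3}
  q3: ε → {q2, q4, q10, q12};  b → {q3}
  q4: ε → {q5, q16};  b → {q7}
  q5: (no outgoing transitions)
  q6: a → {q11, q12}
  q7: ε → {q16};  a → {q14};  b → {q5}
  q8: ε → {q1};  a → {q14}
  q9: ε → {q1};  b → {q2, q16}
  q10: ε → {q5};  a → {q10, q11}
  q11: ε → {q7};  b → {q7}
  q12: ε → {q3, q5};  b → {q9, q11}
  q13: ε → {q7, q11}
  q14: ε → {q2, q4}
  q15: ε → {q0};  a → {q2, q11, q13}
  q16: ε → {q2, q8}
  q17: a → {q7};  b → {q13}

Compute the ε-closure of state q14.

Start with {q14}.
From q14 via ε: add q2, q4.
From q4 via ε: add q5, q16.
From q16 via ε: add q8.
From q8 via ε: add q1.
From q1 via ε: add q10, q13.
From q13 via ε: add q7, q11.
No new states can be added; the closed set is {q1, q2, q4, q5, q7, q8, q10, q11, q13, q14, q16}.

{q1, q2, q4, q5, q7, q8, q10, q11, q13, q14, q16}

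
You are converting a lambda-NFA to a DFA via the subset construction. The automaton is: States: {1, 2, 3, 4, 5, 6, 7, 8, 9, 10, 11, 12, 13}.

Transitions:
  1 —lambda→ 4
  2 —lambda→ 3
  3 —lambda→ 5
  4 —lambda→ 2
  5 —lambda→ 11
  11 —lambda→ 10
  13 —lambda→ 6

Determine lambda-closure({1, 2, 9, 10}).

{1, 2, 3, 4, 5, 9, 10, 11}

Start with {1, 2, 9, 10}.
From 1 via lambda: add 4.
From 2 via lambda: add 3.
From 3 via lambda: add 5.
From 5 via lambda: add 11.
No new states can be added; the closed set is {1, 2, 3, 4, 5, 9, 10, 11}.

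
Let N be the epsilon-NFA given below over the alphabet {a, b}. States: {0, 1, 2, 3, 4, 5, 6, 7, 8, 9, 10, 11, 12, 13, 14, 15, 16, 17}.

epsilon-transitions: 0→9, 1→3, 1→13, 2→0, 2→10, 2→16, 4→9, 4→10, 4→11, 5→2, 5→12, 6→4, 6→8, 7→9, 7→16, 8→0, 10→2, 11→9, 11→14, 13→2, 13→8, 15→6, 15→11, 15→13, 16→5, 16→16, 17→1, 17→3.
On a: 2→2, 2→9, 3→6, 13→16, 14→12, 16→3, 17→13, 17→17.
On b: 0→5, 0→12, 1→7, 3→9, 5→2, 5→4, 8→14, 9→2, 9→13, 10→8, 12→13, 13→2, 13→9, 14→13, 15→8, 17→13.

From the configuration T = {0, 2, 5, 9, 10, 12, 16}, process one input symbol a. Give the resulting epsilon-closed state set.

{0, 2, 3, 5, 9, 10, 12, 16}

2 on a → {2, 9}.
16 on a → {3}.
No a-transition from 0, 5, 9, 10, 12.
Union after reading a: {2, 3, 9}.
Now take the epsilon-closure:
From 2 via epsilon: add 0, 10, 16.
From 16 via epsilon: add 5.
From 5 via epsilon: add 12.
No new states can be added; the closed set is {0, 2, 3, 5, 9, 10, 12, 16}.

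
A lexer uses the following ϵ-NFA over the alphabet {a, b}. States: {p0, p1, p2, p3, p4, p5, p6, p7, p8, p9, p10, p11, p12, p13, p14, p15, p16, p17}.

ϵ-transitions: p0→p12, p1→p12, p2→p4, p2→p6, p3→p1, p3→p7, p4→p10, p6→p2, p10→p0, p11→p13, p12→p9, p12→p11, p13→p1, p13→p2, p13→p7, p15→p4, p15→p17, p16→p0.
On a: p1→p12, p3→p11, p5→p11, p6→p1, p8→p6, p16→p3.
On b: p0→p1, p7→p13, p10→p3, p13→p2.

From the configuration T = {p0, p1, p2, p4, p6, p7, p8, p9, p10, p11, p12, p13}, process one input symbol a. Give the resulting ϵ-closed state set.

{p0, p1, p2, p4, p6, p7, p9, p10, p11, p12, p13}

p1 on a → {p12}.
p6 on a → {p1}.
p8 on a → {p6}.
No a-transition from p0, p2, p4, p7, p9, p10, p11, p12, p13.
Union after reading a: {p1, p6, p12}.
Now take the ϵ-closure:
From p6 via ϵ: add p2.
From p12 via ϵ: add p9, p11.
From p2 via ϵ: add p4.
From p11 via ϵ: add p13.
From p4 via ϵ: add p10.
From p13 via ϵ: add p7.
From p10 via ϵ: add p0.
No new states can be added; the closed set is {p0, p1, p2, p4, p6, p7, p9, p10, p11, p12, p13}.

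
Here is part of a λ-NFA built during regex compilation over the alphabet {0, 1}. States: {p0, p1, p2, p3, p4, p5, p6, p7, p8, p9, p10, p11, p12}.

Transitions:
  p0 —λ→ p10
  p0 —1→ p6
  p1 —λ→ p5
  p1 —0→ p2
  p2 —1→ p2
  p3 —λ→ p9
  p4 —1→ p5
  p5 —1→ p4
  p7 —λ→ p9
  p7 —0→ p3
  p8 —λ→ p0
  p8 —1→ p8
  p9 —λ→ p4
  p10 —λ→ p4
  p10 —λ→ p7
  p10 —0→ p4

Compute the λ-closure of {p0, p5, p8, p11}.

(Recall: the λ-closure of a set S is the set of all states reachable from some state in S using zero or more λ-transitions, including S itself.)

Start with {p0, p5, p8, p11}.
From p0 via λ: add p10.
From p10 via λ: add p4, p7.
From p7 via λ: add p9.
No new states can be added; the closed set is {p0, p4, p5, p7, p8, p9, p10, p11}.

{p0, p4, p5, p7, p8, p9, p10, p11}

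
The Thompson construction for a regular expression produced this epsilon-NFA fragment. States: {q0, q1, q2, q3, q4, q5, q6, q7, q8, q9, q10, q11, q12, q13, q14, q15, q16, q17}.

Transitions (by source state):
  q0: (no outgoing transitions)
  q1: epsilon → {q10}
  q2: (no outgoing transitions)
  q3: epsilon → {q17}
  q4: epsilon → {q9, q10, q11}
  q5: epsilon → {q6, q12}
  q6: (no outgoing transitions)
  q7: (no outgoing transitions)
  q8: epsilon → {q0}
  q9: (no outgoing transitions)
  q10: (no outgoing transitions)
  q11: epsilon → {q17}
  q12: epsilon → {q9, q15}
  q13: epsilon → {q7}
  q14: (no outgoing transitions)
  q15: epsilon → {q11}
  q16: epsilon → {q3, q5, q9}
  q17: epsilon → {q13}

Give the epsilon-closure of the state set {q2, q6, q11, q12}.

{q2, q6, q7, q9, q11, q12, q13, q15, q17}

Start with {q2, q6, q11, q12}.
From q11 via epsilon: add q17.
From q12 via epsilon: add q9, q15.
From q17 via epsilon: add q13.
From q13 via epsilon: add q7.
No new states can be added; the closed set is {q2, q6, q7, q9, q11, q12, q13, q15, q17}.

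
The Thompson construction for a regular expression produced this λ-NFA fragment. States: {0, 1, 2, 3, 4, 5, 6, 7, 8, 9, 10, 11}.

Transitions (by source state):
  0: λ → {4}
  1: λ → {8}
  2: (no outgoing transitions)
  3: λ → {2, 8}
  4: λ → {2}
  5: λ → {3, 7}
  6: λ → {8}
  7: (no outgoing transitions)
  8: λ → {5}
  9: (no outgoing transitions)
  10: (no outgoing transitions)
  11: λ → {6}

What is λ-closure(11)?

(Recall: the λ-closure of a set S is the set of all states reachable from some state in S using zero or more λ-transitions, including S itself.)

{2, 3, 5, 6, 7, 8, 11}

Start with {11}.
From 11 via λ: add 6.
From 6 via λ: add 8.
From 8 via λ: add 5.
From 5 via λ: add 3, 7.
From 3 via λ: add 2.
No new states can be added; the closed set is {2, 3, 5, 6, 7, 8, 11}.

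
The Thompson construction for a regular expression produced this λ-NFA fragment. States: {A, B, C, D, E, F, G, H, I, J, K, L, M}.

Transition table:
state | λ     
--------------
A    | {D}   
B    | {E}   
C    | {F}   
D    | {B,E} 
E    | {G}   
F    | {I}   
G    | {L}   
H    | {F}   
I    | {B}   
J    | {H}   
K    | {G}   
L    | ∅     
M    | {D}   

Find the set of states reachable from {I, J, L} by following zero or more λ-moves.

{B, E, F, G, H, I, J, L}

Start with {I, J, L}.
From I via λ: add B.
From J via λ: add H.
From B via λ: add E.
From H via λ: add F.
From E via λ: add G.
No new states can be added; the closed set is {B, E, F, G, H, I, J, L}.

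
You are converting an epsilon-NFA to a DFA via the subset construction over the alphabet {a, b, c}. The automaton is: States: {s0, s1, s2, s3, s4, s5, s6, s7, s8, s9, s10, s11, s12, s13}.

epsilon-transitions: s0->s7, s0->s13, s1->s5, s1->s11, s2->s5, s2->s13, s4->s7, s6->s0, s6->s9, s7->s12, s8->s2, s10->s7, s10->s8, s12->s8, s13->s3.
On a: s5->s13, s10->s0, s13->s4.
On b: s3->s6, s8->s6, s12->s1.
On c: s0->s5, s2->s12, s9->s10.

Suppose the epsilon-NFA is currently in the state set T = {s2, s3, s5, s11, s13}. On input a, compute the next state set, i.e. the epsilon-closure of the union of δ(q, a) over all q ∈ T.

s5 on a → {s13}.
s13 on a → {s4}.
No a-transition from s2, s3, s11.
Union after reading a: {s4, s13}.
Now take the epsilon-closure:
From s4 via epsilon: add s7.
From s13 via epsilon: add s3.
From s7 via epsilon: add s12.
From s12 via epsilon: add s8.
From s8 via epsilon: add s2.
From s2 via epsilon: add s5.
No new states can be added; the closed set is {s2, s3, s4, s5, s7, s8, s12, s13}.

{s2, s3, s4, s5, s7, s8, s12, s13}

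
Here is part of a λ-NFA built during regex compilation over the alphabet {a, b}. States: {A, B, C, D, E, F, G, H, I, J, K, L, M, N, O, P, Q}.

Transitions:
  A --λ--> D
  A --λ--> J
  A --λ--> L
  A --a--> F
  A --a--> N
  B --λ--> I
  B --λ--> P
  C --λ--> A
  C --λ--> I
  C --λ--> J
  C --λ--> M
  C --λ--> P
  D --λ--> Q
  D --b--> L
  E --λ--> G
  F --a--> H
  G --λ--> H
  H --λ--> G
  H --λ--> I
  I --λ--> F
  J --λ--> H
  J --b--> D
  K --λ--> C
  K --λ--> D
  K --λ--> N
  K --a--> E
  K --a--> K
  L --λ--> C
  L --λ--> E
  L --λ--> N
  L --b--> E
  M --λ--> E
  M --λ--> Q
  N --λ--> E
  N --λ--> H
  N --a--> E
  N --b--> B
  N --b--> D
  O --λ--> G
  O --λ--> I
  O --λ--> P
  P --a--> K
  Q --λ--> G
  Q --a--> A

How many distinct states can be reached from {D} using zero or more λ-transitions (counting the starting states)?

Start with {D}.
From D via λ: add Q.
From Q via λ: add G.
From G via λ: add H.
From H via λ: add I.
From I via λ: add F.
λ-closure = {D, F, G, H, I, Q}, which has 6 states.

6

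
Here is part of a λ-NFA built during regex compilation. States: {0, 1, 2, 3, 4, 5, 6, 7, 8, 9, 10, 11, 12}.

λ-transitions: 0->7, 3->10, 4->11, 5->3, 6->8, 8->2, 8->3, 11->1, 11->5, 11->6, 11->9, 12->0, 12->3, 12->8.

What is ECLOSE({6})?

Start with {6}.
From 6 via λ: add 8.
From 8 via λ: add 2, 3.
From 3 via λ: add 10.
No new states can be added; the closed set is {2, 3, 6, 8, 10}.

{2, 3, 6, 8, 10}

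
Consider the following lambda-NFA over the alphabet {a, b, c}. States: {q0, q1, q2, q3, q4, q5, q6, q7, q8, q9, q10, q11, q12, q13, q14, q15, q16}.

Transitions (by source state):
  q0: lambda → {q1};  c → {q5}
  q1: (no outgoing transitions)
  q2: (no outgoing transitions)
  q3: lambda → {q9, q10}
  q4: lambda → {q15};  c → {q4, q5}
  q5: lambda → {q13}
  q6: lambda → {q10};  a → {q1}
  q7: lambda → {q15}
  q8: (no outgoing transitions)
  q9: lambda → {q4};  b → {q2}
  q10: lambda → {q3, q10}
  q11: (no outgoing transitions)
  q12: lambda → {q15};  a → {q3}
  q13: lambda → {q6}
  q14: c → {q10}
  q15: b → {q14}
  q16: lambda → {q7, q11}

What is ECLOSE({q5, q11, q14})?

Start with {q5, q11, q14}.
From q5 via lambda: add q13.
From q13 via lambda: add q6.
From q6 via lambda: add q10.
From q10 via lambda: add q3.
From q3 via lambda: add q9.
From q9 via lambda: add q4.
From q4 via lambda: add q15.
No new states can be added; the closed set is {q3, q4, q5, q6, q9, q10, q11, q13, q14, q15}.

{q3, q4, q5, q6, q9, q10, q11, q13, q14, q15}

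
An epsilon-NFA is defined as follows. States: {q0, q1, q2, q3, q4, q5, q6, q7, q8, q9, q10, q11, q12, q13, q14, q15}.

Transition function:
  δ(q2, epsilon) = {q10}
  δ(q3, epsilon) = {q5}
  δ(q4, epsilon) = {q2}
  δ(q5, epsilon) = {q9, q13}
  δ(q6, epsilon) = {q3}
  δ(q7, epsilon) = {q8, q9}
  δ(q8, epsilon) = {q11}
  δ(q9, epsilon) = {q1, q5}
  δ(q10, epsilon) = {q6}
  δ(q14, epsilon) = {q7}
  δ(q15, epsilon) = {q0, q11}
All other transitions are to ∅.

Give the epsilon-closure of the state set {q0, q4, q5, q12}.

Start with {q0, q4, q5, q12}.
From q4 via epsilon: add q2.
From q5 via epsilon: add q9, q13.
From q2 via epsilon: add q10.
From q9 via epsilon: add q1.
From q10 via epsilon: add q6.
From q6 via epsilon: add q3.
No new states can be added; the closed set is {q0, q1, q2, q3, q4, q5, q6, q9, q10, q12, q13}.

{q0, q1, q2, q3, q4, q5, q6, q9, q10, q12, q13}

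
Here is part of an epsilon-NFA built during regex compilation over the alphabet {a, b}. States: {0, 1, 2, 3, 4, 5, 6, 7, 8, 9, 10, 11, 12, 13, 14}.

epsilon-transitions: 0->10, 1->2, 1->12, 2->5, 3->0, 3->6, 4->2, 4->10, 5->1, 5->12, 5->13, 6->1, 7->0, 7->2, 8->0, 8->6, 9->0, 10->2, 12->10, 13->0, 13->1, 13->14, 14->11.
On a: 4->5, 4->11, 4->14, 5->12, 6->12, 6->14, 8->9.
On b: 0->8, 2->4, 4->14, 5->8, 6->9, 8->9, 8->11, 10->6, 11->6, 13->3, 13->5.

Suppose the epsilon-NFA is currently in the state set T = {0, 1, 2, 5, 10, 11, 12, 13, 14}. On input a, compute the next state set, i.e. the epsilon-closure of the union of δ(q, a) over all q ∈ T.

{0, 1, 2, 5, 10, 11, 12, 13, 14}

5 on a → {12}.
No a-transition from 0, 1, 2, 10, 11, 12, 13, 14.
Union after reading a: {12}.
Now take the epsilon-closure:
From 12 via epsilon: add 10.
From 10 via epsilon: add 2.
From 2 via epsilon: add 5.
From 5 via epsilon: add 1, 13.
From 13 via epsilon: add 0, 14.
From 14 via epsilon: add 11.
No new states can be added; the closed set is {0, 1, 2, 5, 10, 11, 12, 13, 14}.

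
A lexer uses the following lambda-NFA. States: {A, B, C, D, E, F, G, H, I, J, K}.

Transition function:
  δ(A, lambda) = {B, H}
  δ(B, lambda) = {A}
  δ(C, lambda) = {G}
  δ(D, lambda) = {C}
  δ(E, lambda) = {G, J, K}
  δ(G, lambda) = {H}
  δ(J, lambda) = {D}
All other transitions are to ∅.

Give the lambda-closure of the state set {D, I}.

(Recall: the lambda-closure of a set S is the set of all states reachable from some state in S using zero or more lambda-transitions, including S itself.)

Start with {D, I}.
From D via lambda: add C.
From C via lambda: add G.
From G via lambda: add H.
No new states can be added; the closed set is {C, D, G, H, I}.

{C, D, G, H, I}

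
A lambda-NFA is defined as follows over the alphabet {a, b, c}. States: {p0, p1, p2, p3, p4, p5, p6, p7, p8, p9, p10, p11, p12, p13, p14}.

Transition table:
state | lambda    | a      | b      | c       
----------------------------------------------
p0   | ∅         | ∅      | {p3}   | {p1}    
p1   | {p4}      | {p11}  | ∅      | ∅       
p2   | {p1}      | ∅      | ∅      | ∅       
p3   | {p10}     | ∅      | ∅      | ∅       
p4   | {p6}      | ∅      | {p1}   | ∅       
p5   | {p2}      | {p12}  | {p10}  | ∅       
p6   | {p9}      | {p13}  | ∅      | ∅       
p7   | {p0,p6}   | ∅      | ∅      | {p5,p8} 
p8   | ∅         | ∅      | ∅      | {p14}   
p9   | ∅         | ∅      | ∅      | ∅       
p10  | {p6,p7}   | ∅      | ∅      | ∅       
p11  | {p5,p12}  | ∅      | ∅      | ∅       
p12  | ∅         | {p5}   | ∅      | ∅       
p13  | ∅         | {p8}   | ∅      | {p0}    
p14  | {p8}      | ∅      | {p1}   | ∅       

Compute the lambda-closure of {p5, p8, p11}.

Start with {p5, p8, p11}.
From p5 via lambda: add p2.
From p11 via lambda: add p12.
From p2 via lambda: add p1.
From p1 via lambda: add p4.
From p4 via lambda: add p6.
From p6 via lambda: add p9.
No new states can be added; the closed set is {p1, p2, p4, p5, p6, p8, p9, p11, p12}.

{p1, p2, p4, p5, p6, p8, p9, p11, p12}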